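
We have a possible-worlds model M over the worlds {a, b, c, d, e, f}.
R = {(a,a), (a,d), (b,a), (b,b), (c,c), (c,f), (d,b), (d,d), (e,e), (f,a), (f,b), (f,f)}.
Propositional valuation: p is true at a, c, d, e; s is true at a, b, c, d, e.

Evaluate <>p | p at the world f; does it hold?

At f: <>p is true, p is false, so <>p | p is true.
  At f: <>p requires p at some successor in {a, b, f}.
    p holds at a, so <>p is true at f.

Yes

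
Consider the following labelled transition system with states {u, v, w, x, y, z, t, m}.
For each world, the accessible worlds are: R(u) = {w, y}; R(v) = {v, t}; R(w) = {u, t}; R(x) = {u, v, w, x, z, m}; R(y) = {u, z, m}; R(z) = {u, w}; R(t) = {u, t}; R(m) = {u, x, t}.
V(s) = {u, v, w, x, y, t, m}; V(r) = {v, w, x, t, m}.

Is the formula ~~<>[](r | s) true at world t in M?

Yes

At t: ~<>[](r | s) is false, so ~~<>[](r | s) is true.
  At t: <>[](r | s) is true, so ~<>[](r | s) is false.
    At t: <>[](r | s) requires [](r | s) at some successor in {u, t}.
      [](r | s) holds at u, so <>[](r | s) is true at t.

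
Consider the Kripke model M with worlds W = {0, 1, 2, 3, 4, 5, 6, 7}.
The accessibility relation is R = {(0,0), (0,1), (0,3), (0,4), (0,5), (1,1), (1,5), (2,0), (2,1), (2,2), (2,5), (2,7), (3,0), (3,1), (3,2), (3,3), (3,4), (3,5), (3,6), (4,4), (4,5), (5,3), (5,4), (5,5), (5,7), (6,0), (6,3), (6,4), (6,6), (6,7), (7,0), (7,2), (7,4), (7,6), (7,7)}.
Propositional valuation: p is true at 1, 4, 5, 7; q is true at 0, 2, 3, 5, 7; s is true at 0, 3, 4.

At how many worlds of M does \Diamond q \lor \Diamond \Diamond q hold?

8

Let φ = \Diamond q \lor \Diamond \Diamond q. Evaluate φ at each world:
  0 (successors {0, 1, 3, 4, 5}): φ is true.
  1 (successors {1, 5}): φ is true.
  2 (successors {0, 1, 2, 5, 7}): φ is true.
  3 (successors {0, 1, 2, 3, 4, 5, 6}): φ is true.
  4 (successors {4, 5}): φ is true.
  5 (successors {3, 4, 5, 7}): φ is true.
  6 (successors {0, 3, 4, 6, 7}): φ is true.
  7 (successors {0, 2, 4, 6, 7}): φ is true.
For instance, at 4:
  At 4: \Diamond q is true, \Diamond \Diamond q is true, so \Diamond q \lor \Diamond \Diamond q is true.
    At 4: \Diamond q requires q at some successor in {4, 5}.
      q holds at 5, so \Diamond q is true at 4.
    At 4: \Diamond \Diamond q requires \Diamond q at some successor in {4, 5}.
      \Diamond q holds at 4, so \Diamond \Diamond q is true at 4.
Satisfying worlds: {0, 1, 2, 3, 4, 5, 6, 7}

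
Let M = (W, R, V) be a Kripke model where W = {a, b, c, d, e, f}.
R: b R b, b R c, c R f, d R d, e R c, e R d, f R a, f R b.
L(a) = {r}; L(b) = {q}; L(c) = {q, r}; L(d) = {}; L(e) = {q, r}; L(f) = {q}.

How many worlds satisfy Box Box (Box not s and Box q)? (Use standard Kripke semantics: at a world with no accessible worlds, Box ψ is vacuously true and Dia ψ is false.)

Let φ = Box Box (Box not s and Box q). Evaluate φ at each world:
  a (successors ∅): φ is true.
  b (successors {b, c}): φ is false.
  c (successors {f}): φ is true.
  d (successors {d}): φ is false.
  e (successors {c, d}): φ is false.
  f (successors {a, b}): φ is true.
For instance, at e:
  At e: Box Box (Box not s and Box q) requires Box (Box not s and Box q) at every successor {c, d}.
    Box (Box not s and Box q) fails at c, so Box Box (Box not s and Box q) is false at e.
      At c: Box (Box not s and Box q) requires Box not s and Box q at every successor {f}.
        Box not s and Box q fails at f, so Box (Box not s and Box q) is false at c.
Satisfying worlds: {a, c, f}

3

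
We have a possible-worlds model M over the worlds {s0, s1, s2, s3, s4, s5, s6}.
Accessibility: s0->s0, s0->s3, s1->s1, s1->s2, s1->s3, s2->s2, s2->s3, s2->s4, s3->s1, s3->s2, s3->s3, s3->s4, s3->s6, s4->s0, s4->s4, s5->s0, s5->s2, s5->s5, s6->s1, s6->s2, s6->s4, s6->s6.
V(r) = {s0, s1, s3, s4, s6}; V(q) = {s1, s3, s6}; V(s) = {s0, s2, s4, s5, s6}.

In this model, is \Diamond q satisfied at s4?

Recall that \Diamond ψ holds at a world iff ψ holds at some accessible world.
At s4: \Diamond q requires q at some successor in {s0, s4}.
  At s0: q is false.
  At s4: q is false.
So \Diamond q is false at s4.

No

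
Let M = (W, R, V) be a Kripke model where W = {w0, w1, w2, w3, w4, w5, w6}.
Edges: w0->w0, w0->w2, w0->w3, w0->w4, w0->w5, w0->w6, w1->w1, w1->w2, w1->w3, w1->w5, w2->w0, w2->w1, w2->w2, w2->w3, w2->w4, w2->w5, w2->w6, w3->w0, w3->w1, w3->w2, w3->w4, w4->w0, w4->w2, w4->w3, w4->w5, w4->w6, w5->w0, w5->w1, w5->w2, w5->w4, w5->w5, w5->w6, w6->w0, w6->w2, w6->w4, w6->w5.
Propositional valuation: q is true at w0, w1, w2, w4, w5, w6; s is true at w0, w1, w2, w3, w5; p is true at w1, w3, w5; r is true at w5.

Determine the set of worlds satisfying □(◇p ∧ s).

w1

Let φ = □(◇p ∧ s). Evaluate φ at each world:
  w0 (successors {w0, w2, w3, w4, w5, w6}): φ is false.
  w1 (successors {w1, w2, w3, w5}): φ is true.
  w2 (successors {w0, w1, w2, w3, w4, w5, w6}): φ is false.
  w3 (successors {w0, w1, w2, w4}): φ is false.
  w4 (successors {w0, w2, w3, w5, w6}): φ is false.
  w5 (successors {w0, w1, w2, w4, w5, w6}): φ is false.
  w6 (successors {w0, w2, w4, w5}): φ is false.
For instance, at w2:
  At w2: □(◇p ∧ s) requires ◇p ∧ s at every successor {w0, w1, w2, w3, w4, w5, w6}.
    ◇p ∧ s fails at w4, so □(◇p ∧ s) is false at w2.
      At w4: ◇p is true, s is false, so ◇p ∧ s is false.
Satisfying worlds: {w1}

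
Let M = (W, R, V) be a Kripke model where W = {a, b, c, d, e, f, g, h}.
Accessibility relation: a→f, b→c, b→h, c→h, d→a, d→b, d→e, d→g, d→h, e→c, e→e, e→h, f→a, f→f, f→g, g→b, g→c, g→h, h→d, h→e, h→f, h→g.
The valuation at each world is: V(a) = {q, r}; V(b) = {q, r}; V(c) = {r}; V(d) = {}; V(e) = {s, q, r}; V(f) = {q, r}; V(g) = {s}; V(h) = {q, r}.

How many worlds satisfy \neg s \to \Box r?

Recall that \Box ψ holds at a world iff ψ holds at every accessible world, and \Diamond ψ holds iff ψ holds at some accessible world.
Let φ = \neg s \to \Box r. Evaluate φ at each world:
  a (successors {f}): φ is true.
  b (successors {c, h}): φ is true.
  c (successors {h}): φ is true.
  d (successors {a, b, e, g, h}): φ is false.
  e (successors {c, e, h}): φ is true.
  f (successors {a, f, g}): φ is false.
  g (successors {b, c, h}): φ is true.
  h (successors {d, e, f, g}): φ is false.
For instance, at c:
  At c: \neg s is true, \Box r is true, so \neg s \to \Box r is true.
    At c: \Box r requires r at every successor {h}.
      At h: r is true.
    So \Box r is true at c.
Satisfying worlds: {a, b, c, e, g}

5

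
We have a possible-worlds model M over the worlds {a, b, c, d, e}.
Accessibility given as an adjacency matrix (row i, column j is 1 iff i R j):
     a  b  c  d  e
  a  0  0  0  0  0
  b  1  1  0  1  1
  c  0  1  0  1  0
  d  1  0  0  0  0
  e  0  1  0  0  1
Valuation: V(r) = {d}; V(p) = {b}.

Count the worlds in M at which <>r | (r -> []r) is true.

Let φ = <>r | (r -> []r). Evaluate φ at each world:
  a (successors ∅): φ is true.
  b (successors {a, b, d, e}): φ is true.
  c (successors {b, d}): φ is true.
  d (successors {a}): φ is false.
  e (successors {b, e}): φ is true.
For instance, at c:
  At c: <>r is true, r -> []r is true, so <>r | (r -> []r) is true.
    At c: <>r requires r at some successor in {b, d}.
      r holds at d, so <>r is true at c.
    At c: r is false, []r is false, so r -> []r is true.
      At c: []r requires r at every successor {b, d}.
        r fails at b, so []r is false at c.
Satisfying worlds: {a, b, c, e}

4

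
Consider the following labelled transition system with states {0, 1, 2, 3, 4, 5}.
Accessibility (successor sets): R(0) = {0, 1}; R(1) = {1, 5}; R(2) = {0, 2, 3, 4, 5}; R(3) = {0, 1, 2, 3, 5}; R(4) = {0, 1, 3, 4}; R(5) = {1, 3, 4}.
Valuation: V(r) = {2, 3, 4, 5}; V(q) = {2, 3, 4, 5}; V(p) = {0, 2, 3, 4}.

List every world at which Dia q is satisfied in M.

Recall that Dia ψ holds at a world iff ψ holds at some accessible world.
Let φ = Dia q. Evaluate φ at each world:
  0 (successors {0, 1}): φ is false.
  1 (successors {1, 5}): φ is true.
  2 (successors {0, 2, 3, 4, 5}): φ is true.
  3 (successors {0, 1, 2, 3, 5}): φ is true.
  4 (successors {0, 1, 3, 4}): φ is true.
  5 (successors {1, 3, 4}): φ is true.
For instance, at 0:
  At 0: Dia q requires q at some successor in {0, 1}.
    At 0: q is false.
    At 1: q is false.
  So Dia q is false at 0.
Satisfying worlds: {1, 2, 3, 4, 5}

1, 2, 3, 4, 5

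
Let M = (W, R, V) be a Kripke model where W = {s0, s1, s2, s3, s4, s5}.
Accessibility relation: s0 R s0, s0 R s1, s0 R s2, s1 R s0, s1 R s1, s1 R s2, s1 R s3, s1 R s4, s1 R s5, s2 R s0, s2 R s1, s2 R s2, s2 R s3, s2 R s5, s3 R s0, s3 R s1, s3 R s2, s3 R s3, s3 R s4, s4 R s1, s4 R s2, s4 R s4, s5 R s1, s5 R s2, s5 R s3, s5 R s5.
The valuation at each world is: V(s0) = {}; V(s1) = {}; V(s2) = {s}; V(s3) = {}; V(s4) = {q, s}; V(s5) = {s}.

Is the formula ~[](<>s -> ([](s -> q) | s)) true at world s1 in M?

Yes

At s1: [](<>s -> ([](s -> q) | s)) is false, so ~[](<>s -> ([](s -> q) | s)) is true.
  At s1: [](<>s -> ([](s -> q) | s)) requires <>s -> ([](s -> q) | s) at every successor {s0, s1, s2, s3, s4, s5}.
    <>s -> ([](s -> q) | s) fails at s0, so [](<>s -> ([](s -> q) | s)) is false at s1.
      At s0: <>s is true, [](s -> q) | s is false, so <>s -> ([](s -> q) | s) is false.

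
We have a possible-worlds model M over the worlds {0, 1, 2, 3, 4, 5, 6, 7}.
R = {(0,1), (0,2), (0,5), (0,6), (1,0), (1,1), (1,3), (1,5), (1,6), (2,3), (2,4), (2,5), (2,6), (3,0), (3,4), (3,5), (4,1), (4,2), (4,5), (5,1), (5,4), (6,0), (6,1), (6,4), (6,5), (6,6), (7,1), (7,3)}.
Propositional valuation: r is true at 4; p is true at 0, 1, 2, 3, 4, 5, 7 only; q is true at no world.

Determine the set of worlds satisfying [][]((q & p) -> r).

Let φ = [][]((q & p) -> r). Evaluate φ at each world:
  0 (successors {1, 2, 5, 6}): φ is true.
  1 (successors {0, 1, 3, 5, 6}): φ is true.
  2 (successors {3, 4, 5, 6}): φ is true.
  3 (successors {0, 4, 5}): φ is true.
  4 (successors {1, 2, 5}): φ is true.
  5 (successors {1, 4}): φ is true.
  6 (successors {0, 1, 4, 5, 6}): φ is true.
  7 (successors {1, 3}): φ is true.
For instance, at 4:
  At 4: [][]((q & p) -> r) requires []((q & p) -> r) at every successor {1, 2, 5}.
      At 1: []((q & p) -> r) requires (q & p) -> r at every successor {0, 1, 3, 5, 6}.
        At 0: (q & p) -> r is true.
        At 1: (q & p) -> r is true.
        At 3: (q & p) -> r is true.
        At 5: (q & p) -> r is true.
        At 6: (q & p) -> r is true.
      So []((q & p) -> r) is true at 1.
      At 2: []((q & p) -> r) requires (q & p) -> r at every successor {3, 4, 5, 6}.
        At 3: (q & p) -> r is true.
        At 4: (q & p) -> r is true.
        At 5: (q & p) -> r is true.
        At 6: (q & p) -> r is true.
      So []((q & p) -> r) is true at 2.
      At 5: []((q & p) -> r) requires (q & p) -> r at every successor {1, 4}.
        At 1: (q & p) -> r is true.
        At 4: (q & p) -> r is true.
      So []((q & p) -> r) is true at 5.
  So [][]((q & p) -> r) is true at 4.
Satisfying worlds: {0, 1, 2, 3, 4, 5, 6, 7}

0, 1, 2, 3, 4, 5, 6, 7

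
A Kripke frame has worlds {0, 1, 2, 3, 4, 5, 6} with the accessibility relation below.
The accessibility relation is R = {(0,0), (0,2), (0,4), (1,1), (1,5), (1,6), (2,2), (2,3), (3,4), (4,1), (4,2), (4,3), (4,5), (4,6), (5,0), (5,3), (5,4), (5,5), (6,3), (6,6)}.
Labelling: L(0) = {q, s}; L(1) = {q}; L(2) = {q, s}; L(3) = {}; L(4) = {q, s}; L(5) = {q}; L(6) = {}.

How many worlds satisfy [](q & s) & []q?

2

Recall that []ψ holds at a world iff ψ holds at every accessible world, and <>ψ holds iff ψ holds at some accessible world.
Let φ = [](q & s) & []q. Evaluate φ at each world:
  0 (successors {0, 2, 4}): φ is true.
  1 (successors {1, 5, 6}): φ is false.
  2 (successors {2, 3}): φ is false.
  3 (successors {4}): φ is true.
  4 (successors {1, 2, 3, 5, 6}): φ is false.
  5 (successors {0, 3, 4, 5}): φ is false.
  6 (successors {3, 6}): φ is false.
For instance, at 0:
  At 0: [](q & s) is true, []q is true, so [](q & s) & []q is true.
    At 0: [](q & s) requires q & s at every successor {0, 2, 4}.
      At 0: q & s is true.
      At 2: q & s is true.
      At 4: q & s is true.
    So [](q & s) is true at 0.
    At 0: []q requires q at every successor {0, 2, 4}.
      At 0: q is true.
      At 2: q is true.
      At 4: q is true.
    So []q is true at 0.
Satisfying worlds: {0, 3}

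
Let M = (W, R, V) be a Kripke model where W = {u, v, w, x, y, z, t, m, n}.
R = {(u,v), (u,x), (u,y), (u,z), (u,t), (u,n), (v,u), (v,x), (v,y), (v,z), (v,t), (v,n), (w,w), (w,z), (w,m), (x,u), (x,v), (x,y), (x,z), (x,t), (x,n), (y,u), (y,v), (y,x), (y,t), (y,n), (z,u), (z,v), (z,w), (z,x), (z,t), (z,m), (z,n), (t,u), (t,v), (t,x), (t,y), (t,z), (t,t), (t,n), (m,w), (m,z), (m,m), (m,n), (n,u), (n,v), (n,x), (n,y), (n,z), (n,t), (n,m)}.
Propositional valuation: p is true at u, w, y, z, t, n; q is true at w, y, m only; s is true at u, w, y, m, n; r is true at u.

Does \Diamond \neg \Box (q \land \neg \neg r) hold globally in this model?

Yes

Recall that \Box ψ holds at a world iff ψ holds at every accessible world, and \Diamond ψ holds iff ψ holds at some accessible world.
Let φ = \Diamond \neg \Box (q \land \neg \neg r). Evaluate φ at each world:
  u (successors {v, x, y, z, t, n}): φ is true.
  v (successors {u, x, y, z, t, n}): φ is true.
  w (successors {w, z, m}): φ is true.
  x (successors {u, v, y, z, t, n}): φ is true.
  y (successors {u, v, x, t, n}): φ is true.
  z (successors {u, v, w, x, t, m, n}): φ is true.
  t (successors {u, v, x, y, z, t, n}): φ is true.
  m (successors {w, z, m, n}): φ is true.
  n (successors {u, v, x, y, z, t, m}): φ is true.
For instance, at y:
  At y: \Diamond \neg \Box (q \land \neg \neg r) requires \neg \Box (q \land \neg \neg r) at some successor in {u, v, x, t, n}.
    \neg \Box (q \land \neg \neg r) holds at u, so \Diamond \neg \Box (q \land \neg \neg r) is true at y.
      At u: \Box (q \land \neg \neg r) is false, so \neg \Box (q \land \neg \neg r) is true.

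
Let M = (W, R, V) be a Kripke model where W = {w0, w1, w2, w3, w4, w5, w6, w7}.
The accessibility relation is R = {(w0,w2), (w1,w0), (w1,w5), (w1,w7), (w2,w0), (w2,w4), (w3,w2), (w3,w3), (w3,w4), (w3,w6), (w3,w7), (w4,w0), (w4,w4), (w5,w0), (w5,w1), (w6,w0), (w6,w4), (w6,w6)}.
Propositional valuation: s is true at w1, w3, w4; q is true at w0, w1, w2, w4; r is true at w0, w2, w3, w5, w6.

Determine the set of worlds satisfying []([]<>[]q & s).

w7

Recall that []ψ holds at a world iff ψ holds at every accessible world, and <>ψ holds iff ψ holds at some accessible world.
Let φ = []([]<>[]q & s). Evaluate φ at each world:
  w0 (successors {w2}): φ is false.
  w1 (successors {w0, w5, w7}): φ is false.
  w2 (successors {w0, w4}): φ is false.
  w3 (successors {w2, w3, w4, w6, w7}): φ is false.
  w4 (successors {w0, w4}): φ is false.
  w5 (successors {w0, w1}): φ is false.
  w6 (successors {w0, w4, w6}): φ is false.
  w7 (successors ∅): φ is true.
For instance, at w3:
  At w3: []([]<>[]q & s) requires []<>[]q & s at every successor {w2, w3, w4, w6, w7}.
    []<>[]q & s fails at w2, so []([]<>[]q & s) is false at w3.
      At w2: []<>[]q is true, s is false, so []<>[]q & s is false.
Satisfying worlds: {w7}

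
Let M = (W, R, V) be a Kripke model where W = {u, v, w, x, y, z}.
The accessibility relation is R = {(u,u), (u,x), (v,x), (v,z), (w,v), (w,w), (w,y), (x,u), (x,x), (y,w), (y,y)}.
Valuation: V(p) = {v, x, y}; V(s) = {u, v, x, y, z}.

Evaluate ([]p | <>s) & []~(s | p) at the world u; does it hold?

At u: []p | <>s is true, []~(s | p) is false, so ([]p | <>s) & []~(s | p) is false.
  At u: []p is false, <>s is true, so []p | <>s is true.
    At u: []p requires p at every successor {u, x}.
      p fails at u, so []p is false at u.
    At u: <>s requires s at some successor in {u, x}.
      s holds at u, so <>s is true at u.
  At u: []~(s | p) requires ~(s | p) at every successor {u, x}.
    ~(s | p) fails at u, so []~(s | p) is false at u.

No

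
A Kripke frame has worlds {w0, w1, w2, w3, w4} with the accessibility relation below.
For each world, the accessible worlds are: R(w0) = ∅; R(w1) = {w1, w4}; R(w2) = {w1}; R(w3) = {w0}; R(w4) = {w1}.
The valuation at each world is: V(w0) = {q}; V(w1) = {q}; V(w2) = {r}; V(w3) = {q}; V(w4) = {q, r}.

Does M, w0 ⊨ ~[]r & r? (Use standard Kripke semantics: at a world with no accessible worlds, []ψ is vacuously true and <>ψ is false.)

No

Recall that []ψ holds at a world iff ψ holds at every accessible world, and <>ψ holds iff ψ holds at some accessible world.
At w0: ~[]r is false, r is false, so ~[]r & r is false.
  At w0: []r is true, so ~[]r is false.
    At w0: no accessible worlds, so []r holds vacuously.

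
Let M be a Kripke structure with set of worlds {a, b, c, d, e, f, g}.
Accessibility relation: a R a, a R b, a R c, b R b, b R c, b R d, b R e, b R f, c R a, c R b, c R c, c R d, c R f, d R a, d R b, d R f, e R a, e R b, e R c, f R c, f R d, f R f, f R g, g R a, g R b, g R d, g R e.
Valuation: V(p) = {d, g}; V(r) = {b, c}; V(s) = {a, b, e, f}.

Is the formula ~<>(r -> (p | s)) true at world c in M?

No

At c: <>(r -> (p | s)) is true, so ~<>(r -> (p | s)) is false.
  At c: <>(r -> (p | s)) requires r -> (p | s) at some successor in {a, b, c, d, f}.
    r -> (p | s) holds at a, so <>(r -> (p | s)) is true at c.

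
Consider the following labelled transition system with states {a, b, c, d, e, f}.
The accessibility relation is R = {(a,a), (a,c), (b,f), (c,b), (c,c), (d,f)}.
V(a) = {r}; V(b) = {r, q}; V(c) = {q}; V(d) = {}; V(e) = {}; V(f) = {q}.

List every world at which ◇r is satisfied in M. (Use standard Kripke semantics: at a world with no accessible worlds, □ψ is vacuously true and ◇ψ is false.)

a, c

Let φ = ◇r. Evaluate φ at each world:
  a (successors {a, c}): φ is true.
  b (successors {f}): φ is false.
  c (successors {b, c}): φ is true.
  d (successors {f}): φ is false.
  e (successors ∅): φ is false.
  f (successors ∅): φ is false.
For instance, at d:
  At d: ◇r requires r at some successor in {f}.
    At f: r is false.
  So ◇r is false at d.
Satisfying worlds: {a, c}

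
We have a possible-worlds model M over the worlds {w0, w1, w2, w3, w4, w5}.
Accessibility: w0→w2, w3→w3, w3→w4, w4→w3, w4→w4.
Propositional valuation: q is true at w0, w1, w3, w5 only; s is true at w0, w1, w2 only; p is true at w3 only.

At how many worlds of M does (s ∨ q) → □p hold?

4

Let φ = (s ∨ q) → □p. Evaluate φ at each world:
  w0 (successors {w2}): φ is false.
  w1 (successors ∅): φ is true.
  w2 (successors ∅): φ is true.
  w3 (successors {w3, w4}): φ is false.
  w4 (successors {w3, w4}): φ is true.
  w5 (successors ∅): φ is true.
For instance, at w3:
  At w3: s ∨ q is true, □p is false, so (s ∨ q) → □p is false.
    At w3: □p requires p at every successor {w3, w4}.
      p fails at w4, so □p is false at w3.
Satisfying worlds: {w1, w2, w4, w5}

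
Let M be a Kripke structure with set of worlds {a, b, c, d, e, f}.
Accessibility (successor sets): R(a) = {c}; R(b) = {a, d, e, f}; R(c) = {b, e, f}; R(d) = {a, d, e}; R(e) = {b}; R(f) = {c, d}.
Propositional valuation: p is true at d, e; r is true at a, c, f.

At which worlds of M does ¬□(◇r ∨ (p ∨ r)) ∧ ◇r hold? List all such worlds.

Recall that □ψ holds at a world iff ψ holds at every accessible world, and ◇ψ holds iff ψ holds at some accessible world.
Let φ = ¬□(◇r ∨ (p ∨ r)) ∧ ◇r. Evaluate φ at each world:
  a (successors {c}): φ is false.
  b (successors {a, d, e, f}): φ is false.
  c (successors {b, e, f}): φ is false.
  d (successors {a, d, e}): φ is false.
  e (successors {b}): φ is false.
  f (successors {c, d}): φ is false.
For instance, at d:
  At d: ¬□(◇r ∨ (p ∨ r)) is false, ◇r is true, so ¬□(◇r ∨ (p ∨ r)) ∧ ◇r is false.
    At d: □(◇r ∨ (p ∨ r)) is true, so ¬□(◇r ∨ (p ∨ r)) is false.
      At d: □(◇r ∨ (p ∨ r)) requires ◇r ∨ (p ∨ r) at every successor {a, d, e}.
        At a: ◇r ∨ (p ∨ r) is true.
        At d: ◇r ∨ (p ∨ r) is true.
        At e: ◇r ∨ (p ∨ r) is true.
      So □(◇r ∨ (p ∨ r)) is true at d.
    At d: ◇r requires r at some successor in {a, d, e}.
      r holds at a, so ◇r is true at d.
Satisfying worlds: none.

none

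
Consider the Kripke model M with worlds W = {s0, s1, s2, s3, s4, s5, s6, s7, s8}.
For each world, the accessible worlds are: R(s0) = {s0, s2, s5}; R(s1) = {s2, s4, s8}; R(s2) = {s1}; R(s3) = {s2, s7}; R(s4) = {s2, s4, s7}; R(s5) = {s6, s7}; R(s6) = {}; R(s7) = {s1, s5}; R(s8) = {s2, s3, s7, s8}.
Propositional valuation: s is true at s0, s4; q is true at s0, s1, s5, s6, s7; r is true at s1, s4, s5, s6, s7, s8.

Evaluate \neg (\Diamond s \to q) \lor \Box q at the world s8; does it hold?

No

Recall that \Box ψ holds at a world iff ψ holds at every accessible world, and \Diamond ψ holds iff ψ holds at some accessible world.
At s8: \neg (\Diamond s \to q) is false, \Box q is false, so \neg (\Diamond s \to q) \lor \Box q is false.
  At s8: \Diamond s \to q is true, so \neg (\Diamond s \to q) is false.
    At s8: \Diamond s is false, q is false, so \Diamond s \to q is true.
      At s8: \Diamond s requires s at some successor in {s2, s3, s7, s8}.
        At s2: s is false.
        At s3: s is false.
        At s7: s is false.
        At s8: s is false.
      So \Diamond s is false at s8.
  At s8: \Box q requires q at every successor {s2, s3, s7, s8}.
    q fails at s2, so \Box q is false at s8.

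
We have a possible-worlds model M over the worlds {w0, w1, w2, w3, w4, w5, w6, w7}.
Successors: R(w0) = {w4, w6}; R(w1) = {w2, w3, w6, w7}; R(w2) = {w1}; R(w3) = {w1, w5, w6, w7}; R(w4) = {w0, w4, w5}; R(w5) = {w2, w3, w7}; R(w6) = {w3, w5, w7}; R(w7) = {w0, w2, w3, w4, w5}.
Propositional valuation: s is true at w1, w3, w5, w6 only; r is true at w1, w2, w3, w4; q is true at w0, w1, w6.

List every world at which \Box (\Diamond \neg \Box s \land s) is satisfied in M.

Let φ = \Box (\Diamond \neg \Box s \land s). Evaluate φ at each world:
  w0 (successors {w4, w6}): φ is false.
  w1 (successors {w2, w3, w6, w7}): φ is false.
  w2 (successors {w1}): φ is true.
  w3 (successors {w1, w5, w6, w7}): φ is false.
  w4 (successors {w0, w4, w5}): φ is false.
  w5 (successors {w2, w3, w7}): φ is false.
  w6 (successors {w3, w5, w7}): φ is false.
  w7 (successors {w0, w2, w3, w4, w5}): φ is false.
For instance, at w4:
  At w4: \Box (\Diamond \neg \Box s \land s) requires \Diamond \neg \Box s \land s at every successor {w0, w4, w5}.
    \Diamond \neg \Box s \land s fails at w0, so \Box (\Diamond \neg \Box s \land s) is false at w4.
      At w0: \Diamond \neg \Box s is true, s is false, so \Diamond \neg \Box s \land s is false.
Satisfying worlds: {w2}

w2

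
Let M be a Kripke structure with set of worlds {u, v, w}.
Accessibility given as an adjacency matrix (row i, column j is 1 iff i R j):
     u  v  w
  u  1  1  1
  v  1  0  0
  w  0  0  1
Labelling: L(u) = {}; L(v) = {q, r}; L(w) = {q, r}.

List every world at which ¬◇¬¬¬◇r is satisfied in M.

Let φ = ¬◇¬¬¬◇r. Evaluate φ at each world:
  u (successors {u, v, w}): φ is false.
  v (successors {u}): φ is true.
  w (successors {w}): φ is true.
For instance, at v:
  At v: ◇¬¬¬◇r is false, so ¬◇¬¬¬◇r is true.
    At v: ◇¬¬¬◇r requires ¬¬¬◇r at some successor in {u}.
      At u: ¬¬¬◇r is false.
    So ◇¬¬¬◇r is false at v.
Satisfying worlds: {v, w}

v, w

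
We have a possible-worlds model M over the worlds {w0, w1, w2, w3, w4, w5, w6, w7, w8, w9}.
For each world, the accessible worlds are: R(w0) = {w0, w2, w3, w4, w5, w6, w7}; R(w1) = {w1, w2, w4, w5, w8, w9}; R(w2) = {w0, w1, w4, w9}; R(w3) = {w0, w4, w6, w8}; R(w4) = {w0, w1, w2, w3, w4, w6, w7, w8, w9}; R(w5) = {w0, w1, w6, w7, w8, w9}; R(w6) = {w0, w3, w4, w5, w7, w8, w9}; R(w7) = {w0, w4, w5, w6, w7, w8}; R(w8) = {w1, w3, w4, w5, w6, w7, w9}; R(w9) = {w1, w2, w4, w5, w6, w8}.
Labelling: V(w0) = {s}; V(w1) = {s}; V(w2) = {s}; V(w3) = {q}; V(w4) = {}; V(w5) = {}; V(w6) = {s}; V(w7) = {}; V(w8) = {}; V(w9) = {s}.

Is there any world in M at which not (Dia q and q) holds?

Let φ = not (Dia q and q). Evaluate φ at each world:
  w0 (successors {w0, w2, w3, w4, w5, w6, w7}): φ is true.
  w1 (successors {w1, w2, w4, w5, w8, w9}): φ is true.
  w2 (successors {w0, w1, w4, w9}): φ is true.
  w3 (successors {w0, w4, w6, w8}): φ is true.
  w4 (successors {w0, w1, w2, w3, w4, w6, w7, w8, w9}): φ is true.
  w5 (successors {w0, w1, w6, w7, w8, w9}): φ is true.
  w6 (successors {w0, w3, w4, w5, w7, w8, w9}): φ is true.
  w7 (successors {w0, w4, w5, w6, w7, w8}): φ is true.
  w8 (successors {w1, w3, w4, w5, w6, w7, w9}): φ is true.
  w9 (successors {w1, w2, w4, w5, w6, w8}): φ is true.
Detail at w0 (witness):
  At w0: Dia q and q is false, so not (Dia q and q) is true.
    At w0: Dia q is true, q is false, so Dia q and q is false.
      At w0: Dia q requires q at some successor in {w0, w2, w3, w4, w5, w6, w7}.
        q holds at w3, so Dia q is true at w0.

Yes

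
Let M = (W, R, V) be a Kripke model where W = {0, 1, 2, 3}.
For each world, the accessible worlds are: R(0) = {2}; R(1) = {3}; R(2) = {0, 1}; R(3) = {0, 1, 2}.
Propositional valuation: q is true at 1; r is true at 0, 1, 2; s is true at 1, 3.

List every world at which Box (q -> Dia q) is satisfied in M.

0, 1

Let φ = Box (q -> Dia q). Evaluate φ at each world:
  0 (successors {2}): φ is true.
  1 (successors {3}): φ is true.
  2 (successors {0, 1}): φ is false.
  3 (successors {0, 1, 2}): φ is false.
For instance, at 3:
  At 3: Box (q -> Dia q) requires q -> Dia q at every successor {0, 1, 2}.
    q -> Dia q fails at 1, so Box (q -> Dia q) is false at 3.
      At 1: q is true, Dia q is false, so q -> Dia q is false.
Satisfying worlds: {0, 1}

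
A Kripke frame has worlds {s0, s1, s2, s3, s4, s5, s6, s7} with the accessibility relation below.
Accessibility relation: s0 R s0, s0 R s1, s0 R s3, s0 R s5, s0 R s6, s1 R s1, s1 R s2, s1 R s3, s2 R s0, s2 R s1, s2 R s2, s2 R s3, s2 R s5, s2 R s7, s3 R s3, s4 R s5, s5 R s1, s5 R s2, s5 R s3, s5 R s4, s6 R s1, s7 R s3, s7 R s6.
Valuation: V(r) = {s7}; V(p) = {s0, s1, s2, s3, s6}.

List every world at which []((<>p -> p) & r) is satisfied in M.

Recall that []ψ holds at a world iff ψ holds at every accessible world, and <>ψ holds iff ψ holds at some accessible world.
Let φ = []((<>p -> p) & r). Evaluate φ at each world:
  s0 (successors {s0, s1, s3, s5, s6}): φ is false.
  s1 (successors {s1, s2, s3}): φ is false.
  s2 (successors {s0, s1, s2, s3, s5, s7}): φ is false.
  s3 (successors {s3}): φ is false.
  s4 (successors {s5}): φ is false.
  s5 (successors {s1, s2, s3, s4}): φ is false.
  s6 (successors {s1}): φ is false.
  s7 (successors {s3, s6}): φ is false.
For instance, at s6:
  At s6: []((<>p -> p) & r) requires (<>p -> p) & r at every successor {s1}.
    (<>p -> p) & r fails at s1, so []((<>p -> p) & r) is false at s6.
      At s1: <>p -> p is true, r is false, so (<>p -> p) & r is false.
Satisfying worlds: none.

none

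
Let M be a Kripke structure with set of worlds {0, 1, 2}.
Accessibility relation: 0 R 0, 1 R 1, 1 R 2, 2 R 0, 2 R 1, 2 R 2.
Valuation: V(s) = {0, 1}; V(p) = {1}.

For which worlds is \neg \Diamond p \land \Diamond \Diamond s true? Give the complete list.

Recall that \Diamond ψ holds at a world iff ψ holds at some accessible world.
Let φ = \neg \Diamond p \land \Diamond \Diamond s. Evaluate φ at each world:
  0 (successors {0}): φ is true.
  1 (successors {1, 2}): φ is false.
  2 (successors {0, 1, 2}): φ is false.
For instance, at 0:
  At 0: \neg \Diamond p is true, \Diamond \Diamond s is true, so \neg \Diamond p \land \Diamond \Diamond s is true.
    At 0: \Diamond p is false, so \neg \Diamond p is true.
      At 0: \Diamond p requires p at some successor in {0}.
        At 0: p is false.
      So \Diamond p is false at 0.
    At 0: \Diamond \Diamond s requires \Diamond s at some successor in {0}.
      \Diamond s holds at 0, so \Diamond \Diamond s is true at 0.
Satisfying worlds: {0}

0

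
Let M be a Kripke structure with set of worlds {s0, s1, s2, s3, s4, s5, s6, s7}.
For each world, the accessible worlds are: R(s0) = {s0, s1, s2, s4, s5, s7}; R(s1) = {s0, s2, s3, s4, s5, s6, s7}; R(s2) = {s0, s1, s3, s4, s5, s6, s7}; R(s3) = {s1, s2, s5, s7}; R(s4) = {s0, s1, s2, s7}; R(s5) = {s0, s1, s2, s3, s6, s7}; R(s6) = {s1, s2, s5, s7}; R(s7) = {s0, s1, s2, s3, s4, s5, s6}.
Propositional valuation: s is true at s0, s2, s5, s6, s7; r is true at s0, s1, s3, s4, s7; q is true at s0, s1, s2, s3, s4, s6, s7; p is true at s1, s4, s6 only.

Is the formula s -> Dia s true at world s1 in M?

At s1: s is false, Dia s is true, so s -> Dia s is true.
  At s1: Dia s requires s at some successor in {s0, s2, s3, s4, s5, s6, s7}.
    s holds at s0, so Dia s is true at s1.

Yes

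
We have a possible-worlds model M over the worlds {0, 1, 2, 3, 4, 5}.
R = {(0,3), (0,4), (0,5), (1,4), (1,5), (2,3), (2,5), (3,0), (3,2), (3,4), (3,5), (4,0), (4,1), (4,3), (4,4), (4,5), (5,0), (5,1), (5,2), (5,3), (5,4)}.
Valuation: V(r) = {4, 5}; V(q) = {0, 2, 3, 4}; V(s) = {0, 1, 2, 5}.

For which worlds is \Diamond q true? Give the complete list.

0, 1, 2, 3, 4, 5

Let φ = \Diamond q. Evaluate φ at each world:
  0 (successors {3, 4, 5}): φ is true.
  1 (successors {4, 5}): φ is true.
  2 (successors {3, 5}): φ is true.
  3 (successors {0, 2, 4, 5}): φ is true.
  4 (successors {0, 1, 3, 4, 5}): φ is true.
  5 (successors {0, 1, 2, 3, 4}): φ is true.
For instance, at 4:
  At 4: \Diamond q requires q at some successor in {0, 1, 3, 4, 5}.
    q holds at 0, so \Diamond q is true at 4.
Satisfying worlds: {0, 1, 2, 3, 4, 5}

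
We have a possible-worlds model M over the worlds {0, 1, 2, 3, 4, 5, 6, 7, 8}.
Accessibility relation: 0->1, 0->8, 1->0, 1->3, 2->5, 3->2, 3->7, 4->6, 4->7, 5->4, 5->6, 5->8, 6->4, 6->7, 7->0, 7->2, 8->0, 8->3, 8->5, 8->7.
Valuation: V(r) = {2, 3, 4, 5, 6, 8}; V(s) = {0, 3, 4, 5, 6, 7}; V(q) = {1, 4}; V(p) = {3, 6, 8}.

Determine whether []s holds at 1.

Yes

Recall that []ψ holds at a world iff ψ holds at every accessible world, and <>ψ holds iff ψ holds at some accessible world.
At 1: []s requires s at every successor {0, 3}.
  At 0: s is true.
  At 3: s is true.
So []s is true at 1.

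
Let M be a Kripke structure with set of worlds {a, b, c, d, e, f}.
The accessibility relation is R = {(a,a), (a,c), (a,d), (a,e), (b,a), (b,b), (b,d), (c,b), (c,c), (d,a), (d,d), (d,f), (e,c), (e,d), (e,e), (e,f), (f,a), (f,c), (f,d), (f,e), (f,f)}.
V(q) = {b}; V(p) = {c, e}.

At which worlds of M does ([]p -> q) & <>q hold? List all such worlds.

Recall that []ψ holds at a world iff ψ holds at every accessible world, and <>ψ holds iff ψ holds at some accessible world.
Let φ = ([]p -> q) & <>q. Evaluate φ at each world:
  a (successors {a, c, d, e}): φ is false.
  b (successors {a, b, d}): φ is true.
  c (successors {b, c}): φ is true.
  d (successors {a, d, f}): φ is false.
  e (successors {c, d, e, f}): φ is false.
  f (successors {a, c, d, e, f}): φ is false.
For instance, at e:
  At e: []p -> q is true, <>q is false, so ([]p -> q) & <>q is false.
    At e: []p is false, q is false, so []p -> q is true.
      At e: []p requires p at every successor {c, d, e, f}.
        p fails at d, so []p is false at e.
    At e: <>q requires q at some successor in {c, d, e, f}.
      At c: q is false.
      At d: q is false.
      At e: q is false.
      At f: q is false.
    So <>q is false at e.
Satisfying worlds: {b, c}

b, c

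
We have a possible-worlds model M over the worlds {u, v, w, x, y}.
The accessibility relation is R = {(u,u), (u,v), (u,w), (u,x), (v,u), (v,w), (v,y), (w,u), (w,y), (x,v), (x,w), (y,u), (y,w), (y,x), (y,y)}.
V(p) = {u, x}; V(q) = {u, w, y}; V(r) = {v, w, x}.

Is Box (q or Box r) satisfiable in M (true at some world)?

Yes

Recall that Box ψ holds at a world iff ψ holds at every accessible world, and Dia ψ holds iff ψ holds at some accessible world.
Let φ = Box (q or Box r). Evaluate φ at each world:
  u (successors {u, v, w, x}): φ is false.
  v (successors {u, w, y}): φ is true.
  w (successors {u, y}): φ is true.
  x (successors {v, w}): φ is false.
  y (successors {u, w, x, y}): φ is true.
Detail at v (witness):
  At v: Box (q or Box r) requires q or Box r at every successor {u, w, y}.
      At u: q is true, Box r is false, so q or Box r is true.
      At w: q is true, Box r is false, so q or Box r is true.
      At y: q is true, Box r is false, so q or Box r is true.
  So Box (q or Box r) is true at v.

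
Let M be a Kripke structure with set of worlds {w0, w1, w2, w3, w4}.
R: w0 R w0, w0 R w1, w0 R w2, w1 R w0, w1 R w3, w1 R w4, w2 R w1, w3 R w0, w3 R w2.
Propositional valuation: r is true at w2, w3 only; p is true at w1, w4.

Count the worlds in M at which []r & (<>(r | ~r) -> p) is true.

Let φ = []r & (<>(r | ~r) -> p). Evaluate φ at each world:
  w0 (successors {w0, w1, w2}): φ is false.
  w1 (successors {w0, w3, w4}): φ is false.
  w2 (successors {w1}): φ is false.
  w3 (successors {w0, w2}): φ is false.
  w4 (successors ∅): φ is true.
For instance, at w2:
  At w2: []r is false, <>(r | ~r) -> p is false, so []r & (<>(r | ~r) -> p) is false.
    At w2: []r requires r at every successor {w1}.
      r fails at w1, so []r is false at w2.
    At w2: <>(r | ~r) is true, p is false, so <>(r | ~r) -> p is false.
      At w2: <>(r | ~r) requires r | ~r at some successor in {w1}.
        r | ~r holds at w1, so <>(r | ~r) is true at w2.
Satisfying worlds: {w4}

1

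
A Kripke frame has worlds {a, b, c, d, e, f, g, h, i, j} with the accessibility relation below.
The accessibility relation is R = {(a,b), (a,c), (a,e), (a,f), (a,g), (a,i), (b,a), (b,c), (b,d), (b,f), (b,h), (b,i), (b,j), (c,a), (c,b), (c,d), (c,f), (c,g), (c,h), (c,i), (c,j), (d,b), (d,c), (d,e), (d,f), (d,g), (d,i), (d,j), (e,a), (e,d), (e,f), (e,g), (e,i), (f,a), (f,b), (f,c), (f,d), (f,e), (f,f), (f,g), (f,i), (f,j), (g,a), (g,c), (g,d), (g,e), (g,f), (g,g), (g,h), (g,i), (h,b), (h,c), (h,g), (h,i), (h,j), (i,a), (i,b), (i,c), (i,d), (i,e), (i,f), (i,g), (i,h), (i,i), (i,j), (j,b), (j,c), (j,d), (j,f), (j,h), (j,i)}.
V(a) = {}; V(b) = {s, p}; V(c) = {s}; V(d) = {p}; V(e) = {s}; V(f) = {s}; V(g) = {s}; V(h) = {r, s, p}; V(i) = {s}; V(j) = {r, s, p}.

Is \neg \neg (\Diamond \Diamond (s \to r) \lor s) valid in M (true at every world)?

Let φ = \neg \neg (\Diamond \Diamond (s \to r) \lor s). Evaluate φ at each world:
  a (successors {b, c, e, f, g, i}): φ is true.
  b (successors {a, c, d, f, h, i, j}): φ is true.
  c (successors {a, b, d, f, g, h, i, j}): φ is true.
  d (successors {b, c, e, f, g, i, j}): φ is true.
  e (successors {a, d, f, g, i}): φ is true.
  f (successors {a, b, c, d, e, f, g, i, j}): φ is true.
  g (successors {a, c, d, e, f, g, h, i}): φ is true.
  h (successors {b, c, g, i, j}): φ is true.
  i (successors {a, b, c, d, e, f, g, h, i, j}): φ is true.
  j (successors {b, c, d, f, h, i}): φ is true.
For instance, at a:
  At a: \neg (\Diamond \Diamond (s \to r) \lor s) is false, so \neg \neg (\Diamond \Diamond (s \to r) \lor s) is true.
    At a: \Diamond \Diamond (s \to r) \lor s is true, so \neg (\Diamond \Diamond (s \to r) \lor s) is false.
      At a: \Diamond \Diamond (s \to r) is true, s is false, so \Diamond \Diamond (s \to r) \lor s is true.

Yes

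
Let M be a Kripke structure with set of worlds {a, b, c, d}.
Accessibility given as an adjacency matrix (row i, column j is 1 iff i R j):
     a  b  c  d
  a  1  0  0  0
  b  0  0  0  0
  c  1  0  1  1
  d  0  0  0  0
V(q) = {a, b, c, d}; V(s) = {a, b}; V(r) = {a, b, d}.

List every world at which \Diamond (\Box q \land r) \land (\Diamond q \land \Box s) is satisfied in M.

Let φ = \Diamond (\Box q \land r) \land (\Diamond q \land \Box s). Evaluate φ at each world:
  a (successors {a}): φ is true.
  b (successors ∅): φ is false.
  c (successors {a, c, d}): φ is false.
  d (successors ∅): φ is false.
For instance, at a:
  At a: \Diamond (\Box q \land r) is true, \Diamond q \land \Box s is true, so \Diamond (\Box q \land r) \land (\Diamond q \land \Box s) is true.
    At a: \Diamond (\Box q \land r) requires \Box q \land r at some successor in {a}.
      \Box q \land r holds at a, so \Diamond (\Box q \land r) is true at a.
    At a: \Diamond q is true, \Box s is true, so \Diamond q \land \Box s is true.
      At a: \Diamond q requires q at some successor in {a}.
        q holds at a, so \Diamond q is true at a.
      At a: \Box s requires s at every successor {a}.
        At a: s is true.
      So \Box s is true at a.
Satisfying worlds: {a}

a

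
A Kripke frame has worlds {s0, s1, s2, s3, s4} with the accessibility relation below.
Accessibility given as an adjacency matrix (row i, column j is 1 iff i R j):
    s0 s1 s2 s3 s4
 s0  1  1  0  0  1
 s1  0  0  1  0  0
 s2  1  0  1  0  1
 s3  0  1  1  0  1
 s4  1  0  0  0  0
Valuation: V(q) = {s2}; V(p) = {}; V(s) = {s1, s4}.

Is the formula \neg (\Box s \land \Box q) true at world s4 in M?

Yes

At s4: \Box s \land \Box q is false, so \neg (\Box s \land \Box q) is true.
  At s4: \Box s is false, \Box q is false, so \Box s \land \Box q is false.
    At s4: \Box s requires s at every successor {s0}.
      s fails at s0, so \Box s is false at s4.
    At s4: \Box q requires q at every successor {s0}.
      q fails at s0, so \Box q is false at s4.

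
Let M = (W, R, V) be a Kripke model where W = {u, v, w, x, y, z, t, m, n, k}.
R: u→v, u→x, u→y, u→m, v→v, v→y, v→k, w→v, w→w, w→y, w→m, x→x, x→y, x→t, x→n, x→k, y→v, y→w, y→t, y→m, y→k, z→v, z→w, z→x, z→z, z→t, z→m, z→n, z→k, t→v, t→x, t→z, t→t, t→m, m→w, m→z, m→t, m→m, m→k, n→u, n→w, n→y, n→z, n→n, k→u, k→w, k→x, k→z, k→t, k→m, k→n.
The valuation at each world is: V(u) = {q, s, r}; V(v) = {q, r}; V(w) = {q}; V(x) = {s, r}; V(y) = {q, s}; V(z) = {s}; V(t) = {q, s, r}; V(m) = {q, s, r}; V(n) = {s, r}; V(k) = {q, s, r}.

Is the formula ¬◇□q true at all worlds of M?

Let φ = ¬◇□q. Evaluate φ at each world:
  u (successors {v, x, y, m}): φ is false.
  v (successors {v, y, k}): φ is false.
  w (successors {v, w, y, m}): φ is false.
  x (successors {x, y, t, n, k}): φ is false.
  y (successors {v, w, t, m, k}): φ is false.
  z (successors {v, w, x, z, t, m, n, k}): φ is false.
  t (successors {v, x, z, t, m}): φ is false.
  m (successors {w, z, t, m, k}): φ is false.
  n (successors {u, w, y, z, n}): φ is false.
  k (successors {u, w, x, z, t, m, n}): φ is false.
Detail at u (counterexample):
  At u: ◇□q is true, so ¬◇□q is false.
    At u: ◇□q requires □q at some successor in {v, x, y, m}.
      □q holds at v, so ◇□q is true at u.

No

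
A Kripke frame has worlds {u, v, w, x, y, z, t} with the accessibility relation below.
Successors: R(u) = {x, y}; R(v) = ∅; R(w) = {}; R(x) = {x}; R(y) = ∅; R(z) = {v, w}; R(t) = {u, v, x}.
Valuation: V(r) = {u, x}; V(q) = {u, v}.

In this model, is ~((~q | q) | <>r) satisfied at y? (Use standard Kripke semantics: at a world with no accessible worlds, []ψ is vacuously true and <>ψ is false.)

No

At y: (~q | q) | <>r is true, so ~((~q | q) | <>r) is false.
  At y: ~q | q is true, <>r is false, so (~q | q) | <>r is true.
    At y: no accessible worlds, so <>r is false.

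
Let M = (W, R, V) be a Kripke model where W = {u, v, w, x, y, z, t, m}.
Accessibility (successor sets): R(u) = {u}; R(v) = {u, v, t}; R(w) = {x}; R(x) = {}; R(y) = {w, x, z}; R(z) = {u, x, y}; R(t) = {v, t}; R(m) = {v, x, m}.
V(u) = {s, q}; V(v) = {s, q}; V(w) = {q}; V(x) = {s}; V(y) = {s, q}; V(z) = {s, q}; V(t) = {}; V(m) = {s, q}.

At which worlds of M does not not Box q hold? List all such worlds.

u, x

Let φ = not not Box q. Evaluate φ at each world:
  u (successors {u}): φ is true.
  v (successors {u, v, t}): φ is false.
  w (successors {x}): φ is false.
  x (successors ∅): φ is true.
  y (successors {w, x, z}): φ is false.
  z (successors {u, x, y}): φ is false.
  t (successors {v, t}): φ is false.
  m (successors {v, x, m}): φ is false.
For instance, at y:
  At y: not Box q is true, so not not Box q is false.
    At y: Box q is false, so not Box q is true.
      At y: Box q requires q at every successor {w, x, z}.
        q fails at x, so Box q is false at y.
Satisfying worlds: {u, x}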